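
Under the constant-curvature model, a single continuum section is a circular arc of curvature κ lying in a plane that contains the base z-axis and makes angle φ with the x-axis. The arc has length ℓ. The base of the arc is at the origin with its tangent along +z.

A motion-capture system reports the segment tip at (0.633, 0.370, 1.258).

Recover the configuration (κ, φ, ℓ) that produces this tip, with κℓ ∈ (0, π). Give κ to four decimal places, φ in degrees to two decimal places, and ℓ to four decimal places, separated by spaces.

0.6917 30.31 1.5259

ρ = √(x²+y²) = √(0.633² + 0.370²) = 0.73320
φ = atan2(y, x) mod 360° = atan2(0.370, 0.633) = 30.3071°
|p|² = ρ² + z² = 0.73320² + 1.258² = 2.12015
κ = 2ρ / |p|² = 2×0.73320 / 2.12015 = 0.69165
θ = 2·atan2(ρ, z) = 2·atan2(0.73320, 1.258) = 1.05540 rad
ℓ = θ/κ = 1.05540/0.69165 = 1.52591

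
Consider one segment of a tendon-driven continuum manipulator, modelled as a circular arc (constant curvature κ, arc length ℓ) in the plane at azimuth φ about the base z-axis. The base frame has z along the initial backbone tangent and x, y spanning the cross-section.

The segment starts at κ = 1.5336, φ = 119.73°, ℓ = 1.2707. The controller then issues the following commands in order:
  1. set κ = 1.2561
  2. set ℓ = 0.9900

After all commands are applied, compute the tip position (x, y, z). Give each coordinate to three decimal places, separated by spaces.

initial: κ=1.5336, φ=119.73°, ℓ=1.2707
cmd 1: set κ=1.2561 → (κ,φ,ℓ)=(1.2561,119.73°,1.2707) → tip=(-0.4048,0.7088,0.7959)
cmd 2: set ℓ=0.9900 → (κ,φ,ℓ)=(1.2561,119.73°,0.9900) → tip=(-0.2679,0.4691,0.7539)

-0.268 0.469 0.754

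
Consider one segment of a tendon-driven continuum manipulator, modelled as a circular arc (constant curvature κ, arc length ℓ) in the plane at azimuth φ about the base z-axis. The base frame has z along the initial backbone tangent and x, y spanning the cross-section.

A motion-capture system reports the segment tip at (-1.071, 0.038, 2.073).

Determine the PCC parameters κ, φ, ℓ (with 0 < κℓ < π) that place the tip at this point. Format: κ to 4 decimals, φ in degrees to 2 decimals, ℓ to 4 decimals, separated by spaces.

ρ = √(x²+y²) = √(-1.071² + 0.038²) = 1.07167
φ = atan2(y, x) mod 360° = atan2(0.038, -1.071) = 177.9679°
|p|² = ρ² + z² = 1.07167² + 2.073² = 5.44581
κ = 2ρ / |p|² = 2×1.07167 / 5.44581 = 0.39358
θ = 2·atan2(ρ, z) = 2·atan2(1.07167, 2.073) = 0.95426 rad
ℓ = θ/κ = 0.95426/0.39358 = 2.42458

0.3936 177.97 2.4246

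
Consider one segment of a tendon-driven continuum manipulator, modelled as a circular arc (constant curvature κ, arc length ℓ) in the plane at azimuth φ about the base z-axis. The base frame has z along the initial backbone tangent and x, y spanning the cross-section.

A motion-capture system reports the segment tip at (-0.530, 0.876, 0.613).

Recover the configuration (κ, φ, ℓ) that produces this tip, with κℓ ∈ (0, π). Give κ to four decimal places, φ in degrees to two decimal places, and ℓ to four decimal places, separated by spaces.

1.4380 121.17 1.4344

ρ = √(x²+y²) = √(-0.530² + 0.876²) = 1.02385
φ = atan2(y, x) mod 360° = atan2(0.876, -0.530) = 121.1749°
|p|² = ρ² + z² = 1.02385² + 0.613² = 1.42405
κ = 2ρ / |p|² = 2×1.02385 / 1.42405 = 1.43795
θ = 2·atan2(ρ, z) = 2·atan2(1.02385, 0.613) = 2.06264 rad
ℓ = θ/κ = 2.06264/1.43795 = 1.43443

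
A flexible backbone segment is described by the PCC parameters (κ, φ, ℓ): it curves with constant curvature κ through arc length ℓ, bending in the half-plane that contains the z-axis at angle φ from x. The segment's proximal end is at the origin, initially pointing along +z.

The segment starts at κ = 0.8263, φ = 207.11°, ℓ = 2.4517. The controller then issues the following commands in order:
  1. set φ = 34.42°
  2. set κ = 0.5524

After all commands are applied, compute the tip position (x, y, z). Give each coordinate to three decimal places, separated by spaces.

initial: κ=0.8263, φ=207.11°, ℓ=2.4517
cmd 1: set φ=34.42° → (κ,φ,ℓ)=(0.8263,34.42°,2.4517) → tip=(1.4371,0.9847,1.0871)
cmd 2: set κ=0.5524 → (κ,φ,ℓ)=(0.5524,34.42°,2.4517) → tip=(1.1726,0.8035,1.7680)

1.173 0.803 1.768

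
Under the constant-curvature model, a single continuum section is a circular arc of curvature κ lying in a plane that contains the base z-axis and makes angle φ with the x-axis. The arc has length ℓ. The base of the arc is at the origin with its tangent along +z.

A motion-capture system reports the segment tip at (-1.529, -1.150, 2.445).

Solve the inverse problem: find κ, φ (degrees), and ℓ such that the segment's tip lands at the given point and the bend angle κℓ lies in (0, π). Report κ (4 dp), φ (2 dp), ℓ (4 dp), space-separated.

ρ = √(x²+y²) = √(-1.529² + -1.150²) = 1.91320
φ = atan2(y, x) mod 360° = atan2(-1.150, -1.529) = 216.9478°
|p|² = ρ² + z² = 1.91320² + 2.445² = 9.63837
κ = 2ρ / |p|² = 2×1.91320 / 9.63837 = 0.39700
θ = 2·atan2(ρ, z) = 2·atan2(1.91320, 2.445) = 1.32795 rad
ℓ = θ/κ = 1.32795/0.39700 = 3.34499

0.3970 216.95 3.3450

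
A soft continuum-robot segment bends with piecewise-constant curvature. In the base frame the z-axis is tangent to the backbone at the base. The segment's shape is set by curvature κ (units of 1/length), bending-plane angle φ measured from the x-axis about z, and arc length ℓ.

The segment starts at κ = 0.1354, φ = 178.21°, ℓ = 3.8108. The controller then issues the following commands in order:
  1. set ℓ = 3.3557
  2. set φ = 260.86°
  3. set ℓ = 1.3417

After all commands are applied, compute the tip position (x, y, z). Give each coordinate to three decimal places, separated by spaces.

initial: κ=0.1354, φ=178.21°, ℓ=3.8108
cmd 1: set ℓ=3.3557 → (κ,φ,ℓ)=(0.1354,178.21°,3.3557) → tip=(-0.7490,0.0234,3.2414)
cmd 2: set φ=260.86° → (κ,φ,ℓ)=(0.1354,260.86°,3.3557) → tip=(-0.1190,-0.7398,3.2414)
cmd 3: set ℓ=1.3417 → (κ,φ,ℓ)=(0.1354,260.86°,1.3417) → tip=(-0.0193,-0.1200,1.3343)

-0.019 -0.120 1.334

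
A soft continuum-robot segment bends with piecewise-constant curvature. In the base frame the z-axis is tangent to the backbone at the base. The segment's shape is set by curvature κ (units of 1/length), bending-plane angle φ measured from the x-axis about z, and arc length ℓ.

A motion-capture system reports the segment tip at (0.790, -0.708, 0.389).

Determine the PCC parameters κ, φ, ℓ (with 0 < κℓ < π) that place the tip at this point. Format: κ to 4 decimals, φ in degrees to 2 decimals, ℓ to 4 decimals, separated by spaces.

ρ = √(x²+y²) = √(0.790² + -0.708²) = 1.06083
φ = atan2(y, x) mod 360° = atan2(-0.708, 0.790) = 318.1332°
|p|² = ρ² + z² = 1.06083² + 0.389² = 1.27668
κ = 2ρ / |p|² = 2×1.06083 / 1.27668 = 1.66185
θ = 2·atan2(ρ, z) = 2·atan2(1.06083, 0.389) = 2.43866 rad
ℓ = θ/κ = 2.43866/1.66185 = 1.46743

1.6619 318.13 1.4674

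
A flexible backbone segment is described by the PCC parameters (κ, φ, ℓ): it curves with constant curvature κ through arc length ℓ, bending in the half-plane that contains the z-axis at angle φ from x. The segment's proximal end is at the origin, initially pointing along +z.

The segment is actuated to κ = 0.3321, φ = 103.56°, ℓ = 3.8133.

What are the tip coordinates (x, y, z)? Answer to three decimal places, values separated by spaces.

-0.494 2.050 2.873

θ = κ·ℓ = 0.3321 × 3.8133 = 1.26640 rad
ρ = (1 − cos θ)/κ = (1 − 0.29972)/0.3321 = 2.10864
z = sin θ / κ = 0.95403/0.3321 = 2.87271
x = ρ cos φ = 2.10864 × cos(103.56°) = -0.49440
y = ρ sin φ = 2.10864 × sin(103.56°) = 2.04986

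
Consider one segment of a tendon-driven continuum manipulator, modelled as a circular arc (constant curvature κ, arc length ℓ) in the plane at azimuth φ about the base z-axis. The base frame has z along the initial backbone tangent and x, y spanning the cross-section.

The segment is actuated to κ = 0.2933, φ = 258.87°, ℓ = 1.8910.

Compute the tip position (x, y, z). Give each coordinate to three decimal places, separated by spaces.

θ = κ·ℓ = 0.2933 × 1.8910 = 0.55463 rad
ρ = (1 − cos θ)/κ = (1 − 0.85010)/0.2933 = 0.51110
z = sin θ / κ = 0.52663/0.2933 = 1.79553
x = ρ cos φ = 0.51110 × cos(258.87°) = -0.09866
y = ρ sin φ = 0.51110 × sin(258.87°) = -0.50148

-0.099 -0.501 1.796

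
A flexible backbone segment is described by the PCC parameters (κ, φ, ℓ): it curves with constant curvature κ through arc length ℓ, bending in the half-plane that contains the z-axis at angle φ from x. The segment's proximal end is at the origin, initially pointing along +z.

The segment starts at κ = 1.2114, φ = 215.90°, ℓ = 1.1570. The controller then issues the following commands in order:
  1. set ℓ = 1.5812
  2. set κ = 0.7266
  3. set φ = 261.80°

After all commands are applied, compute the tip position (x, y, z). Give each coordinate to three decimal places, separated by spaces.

initial: κ=1.2114, φ=215.90°, ℓ=1.1570
cmd 1: set ℓ=1.5812 → (κ,φ,ℓ)=(1.2114,215.90°,1.5812) → tip=(-0.8946,-0.6476,0.7769)
cmd 2: set κ=0.7266 → (κ,φ,ℓ)=(0.7266,215.90°,1.5812) → tip=(-0.6583,-0.4765,1.2556)
cmd 3: set φ=261.80° → (κ,φ,ℓ)=(0.7266,261.80°,1.5812) → tip=(-0.1159,-0.8044,1.2556)

-0.116 -0.804 1.256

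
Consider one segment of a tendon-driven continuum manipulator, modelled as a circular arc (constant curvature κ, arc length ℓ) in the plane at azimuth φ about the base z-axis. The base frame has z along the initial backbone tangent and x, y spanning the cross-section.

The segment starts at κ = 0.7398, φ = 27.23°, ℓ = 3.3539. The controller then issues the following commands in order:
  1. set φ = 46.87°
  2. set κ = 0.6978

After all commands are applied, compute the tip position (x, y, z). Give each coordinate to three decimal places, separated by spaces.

1.661 1.774 1.029

initial: κ=0.7398, φ=27.23°, ℓ=3.3539
cmd 1: set φ=46.87° → (κ,φ,ℓ)=(0.7398,46.87°,3.3539) → tip=(1.6539,1.7656,0.8292)
cmd 2: set κ=0.6978 → (κ,φ,ℓ)=(0.6978,46.87°,3.3539) → tip=(1.6614,1.7736,1.0293)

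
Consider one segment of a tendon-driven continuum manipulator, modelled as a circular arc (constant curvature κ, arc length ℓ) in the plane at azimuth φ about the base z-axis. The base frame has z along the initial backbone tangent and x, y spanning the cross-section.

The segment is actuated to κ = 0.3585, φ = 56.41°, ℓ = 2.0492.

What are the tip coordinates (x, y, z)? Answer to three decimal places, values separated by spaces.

θ = κ·ℓ = 0.3585 × 2.0492 = 0.73464 rad
ρ = (1 − cos θ)/κ = (1 − 0.74207)/0.3585 = 0.71946
z = sin θ / κ = 0.67032/0.3585 = 1.86979
x = ρ cos φ = 0.71946 × cos(56.41°) = 0.39804
y = ρ sin φ = 0.71946 × sin(56.41°) = 0.59932

0.398 0.599 1.870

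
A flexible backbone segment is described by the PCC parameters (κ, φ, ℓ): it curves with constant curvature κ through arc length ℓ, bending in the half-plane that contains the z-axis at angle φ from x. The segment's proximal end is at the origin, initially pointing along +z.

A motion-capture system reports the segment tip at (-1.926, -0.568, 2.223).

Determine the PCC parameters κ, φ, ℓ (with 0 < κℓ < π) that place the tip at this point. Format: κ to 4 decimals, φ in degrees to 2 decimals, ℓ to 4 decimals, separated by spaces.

0.4475 196.43 3.2831

ρ = √(x²+y²) = √(-1.926² + -0.568²) = 2.00801
φ = atan2(y, x) mod 360° = atan2(-0.568, -1.926) = 196.4314°
|p|² = ρ² + z² = 2.00801² + 2.223² = 8.97383
κ = 2ρ / |p|² = 2×2.00801 / 8.97383 = 0.44753
θ = 2·atan2(ρ, z) = 2·atan2(2.00801, 2.223) = 1.46926 rad
ℓ = θ/κ = 1.46926/0.44753 = 3.28307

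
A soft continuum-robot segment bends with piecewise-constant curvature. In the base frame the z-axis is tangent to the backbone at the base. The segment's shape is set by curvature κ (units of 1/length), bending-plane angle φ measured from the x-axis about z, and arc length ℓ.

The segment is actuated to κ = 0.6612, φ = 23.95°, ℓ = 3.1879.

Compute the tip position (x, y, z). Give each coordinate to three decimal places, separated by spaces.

2.089 0.928 1.299

θ = κ·ℓ = 0.6612 × 3.1879 = 2.10784 rad
ρ = (1 − cos θ)/κ = (1 − -0.51160)/0.6612 = 2.28614
z = sin θ / κ = 0.85923/0.6612 = 1.29949
x = ρ cos φ = 2.28614 × cos(23.95°) = 2.08931
y = ρ sin φ = 2.28614 × sin(23.95°) = 0.92804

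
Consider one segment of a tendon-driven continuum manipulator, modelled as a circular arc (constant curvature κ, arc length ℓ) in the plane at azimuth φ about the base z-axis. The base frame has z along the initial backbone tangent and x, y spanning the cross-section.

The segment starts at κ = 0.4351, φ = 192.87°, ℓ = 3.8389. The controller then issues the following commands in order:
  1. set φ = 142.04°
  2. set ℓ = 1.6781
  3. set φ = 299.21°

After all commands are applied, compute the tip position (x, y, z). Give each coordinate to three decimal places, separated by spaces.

initial: κ=0.4351, φ=192.87°, ℓ=3.8389
cmd 1: set φ=142.04° → (κ,φ,ℓ)=(0.4351,142.04°,3.8389) → tip=(-1.9921,1.5542,2.2870)
cmd 2: set ℓ=1.6781 → (κ,φ,ℓ)=(0.4351,142.04°,1.6781) → tip=(-0.4619,0.3604,1.5329)
cmd 3: set φ=299.21° → (κ,φ,ℓ)=(0.4351,299.21°,1.6781) → tip=(0.2859,-0.5114,1.5329)

0.286 -0.511 1.533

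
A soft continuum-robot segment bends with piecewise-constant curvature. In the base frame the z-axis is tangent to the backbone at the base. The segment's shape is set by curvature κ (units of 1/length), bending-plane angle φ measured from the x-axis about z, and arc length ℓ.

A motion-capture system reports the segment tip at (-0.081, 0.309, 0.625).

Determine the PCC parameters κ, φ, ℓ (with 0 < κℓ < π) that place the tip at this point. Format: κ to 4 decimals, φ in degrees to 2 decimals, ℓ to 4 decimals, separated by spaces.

1.2968 104.69 0.7287

ρ = √(x²+y²) = √(-0.081² + 0.309²) = 0.31944
φ = atan2(y, x) mod 360° = atan2(0.309, -0.081) = 104.6888°
|p|² = ρ² + z² = 0.31944² + 0.625² = 0.49267
κ = 2ρ / |p|² = 2×0.31944 / 0.49267 = 1.29678
θ = 2·atan2(ρ, z) = 2·atan2(0.31944, 0.625) = 0.94498 rad
ℓ = θ/κ = 0.94498/1.29678 = 0.72872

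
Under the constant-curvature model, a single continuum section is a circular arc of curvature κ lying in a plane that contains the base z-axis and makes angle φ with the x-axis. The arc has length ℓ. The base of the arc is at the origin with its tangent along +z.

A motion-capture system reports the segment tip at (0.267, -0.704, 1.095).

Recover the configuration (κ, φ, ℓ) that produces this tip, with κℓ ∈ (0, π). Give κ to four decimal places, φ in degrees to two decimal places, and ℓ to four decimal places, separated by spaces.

ρ = √(x²+y²) = √(0.267² + -0.704²) = 0.75293
φ = atan2(y, x) mod 360° = atan2(-0.704, 0.267) = 290.7698°
|p|² = ρ² + z² = 0.75293² + 1.095² = 1.76593
κ = 2ρ / |p|² = 2×0.75293 / 1.76593 = 0.85273
θ = 2·atan2(ρ, z) = 2·atan2(0.75293, 1.095) = 1.20472 rad
ℓ = θ/κ = 1.20472/0.85273 = 1.41278

0.8527 290.77 1.4128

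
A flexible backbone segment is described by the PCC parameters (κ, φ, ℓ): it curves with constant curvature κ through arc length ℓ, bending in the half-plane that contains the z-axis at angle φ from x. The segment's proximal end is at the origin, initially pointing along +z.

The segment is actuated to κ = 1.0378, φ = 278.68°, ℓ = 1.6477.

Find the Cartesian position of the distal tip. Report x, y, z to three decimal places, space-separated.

θ = κ·ℓ = 1.0378 × 1.6477 = 1.70998 rad
ρ = (1 − cos θ)/κ = (1 − -0.13874)/1.0378 = 1.09726
z = sin θ / κ = 0.99033/1.0378 = 0.95426
x = ρ cos φ = 1.09726 × cos(278.68°) = 0.16559
y = ρ sin φ = 1.09726 × sin(278.68°) = -1.08469

0.166 -1.085 0.954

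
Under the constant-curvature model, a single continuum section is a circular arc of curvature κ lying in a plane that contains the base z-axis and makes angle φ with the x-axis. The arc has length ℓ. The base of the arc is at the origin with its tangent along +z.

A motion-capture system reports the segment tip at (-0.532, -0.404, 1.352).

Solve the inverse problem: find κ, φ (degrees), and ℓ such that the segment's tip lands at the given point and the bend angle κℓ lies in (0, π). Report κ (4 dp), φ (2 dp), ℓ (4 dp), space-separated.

ρ = √(x²+y²) = √(-0.532² + -0.404²) = 0.66801
φ = atan2(y, x) mod 360° = atan2(-0.404, -0.532) = 217.2130°
|p|² = ρ² + z² = 0.66801² + 1.352² = 2.27414
κ = 2ρ / |p|² = 2×0.66801 / 2.27414 = 0.58748
θ = 2·atan2(ρ, z) = 2·atan2(0.66801, 1.352) = 0.91782 rad
ℓ = θ/κ = 0.91782/0.58748 = 1.56229

0.5875 217.21 1.5623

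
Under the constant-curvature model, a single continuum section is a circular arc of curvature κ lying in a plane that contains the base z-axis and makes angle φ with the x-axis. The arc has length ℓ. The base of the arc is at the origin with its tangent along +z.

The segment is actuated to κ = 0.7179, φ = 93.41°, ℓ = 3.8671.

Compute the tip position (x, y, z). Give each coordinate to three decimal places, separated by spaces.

θ = κ·ℓ = 0.7179 × 3.8671 = 2.77619 rad
ρ = (1 − cos θ)/κ = (1 − -0.93398)/0.7179 = 2.69394
z = sin θ / κ = 0.35732/0.7179 = 0.49774
x = ρ cos φ = 2.69394 × cos(93.41°) = -0.16024
y = ρ sin φ = 2.69394 × sin(93.41°) = 2.68917

-0.160 2.689 0.498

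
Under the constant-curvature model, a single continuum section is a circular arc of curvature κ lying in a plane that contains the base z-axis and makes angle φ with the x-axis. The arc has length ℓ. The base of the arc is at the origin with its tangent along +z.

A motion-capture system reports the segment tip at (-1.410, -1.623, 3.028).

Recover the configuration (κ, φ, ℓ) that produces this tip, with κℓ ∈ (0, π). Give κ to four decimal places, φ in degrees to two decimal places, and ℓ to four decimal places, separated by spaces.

0.3118 229.02 3.9605

ρ = √(x²+y²) = √(-1.410² + -1.623²) = 2.14994
φ = atan2(y, x) mod 360° = atan2(-1.623, -1.410) = 229.0171°
|p|² = ρ² + z² = 2.14994² + 3.028² = 13.79101
κ = 2ρ / |p|² = 2×2.14994 / 13.79101 = 0.31179
θ = 2·atan2(ρ, z) = 2·atan2(2.14994, 3.028) = 1.23484 rad
ℓ = θ/κ = 1.23484/0.31179 = 3.96050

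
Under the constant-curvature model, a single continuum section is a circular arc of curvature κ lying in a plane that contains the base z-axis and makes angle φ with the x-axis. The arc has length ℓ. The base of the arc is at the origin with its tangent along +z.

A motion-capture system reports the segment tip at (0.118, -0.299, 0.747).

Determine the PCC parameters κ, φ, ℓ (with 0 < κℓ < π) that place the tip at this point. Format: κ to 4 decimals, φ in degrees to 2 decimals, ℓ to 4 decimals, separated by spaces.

ρ = √(x²+y²) = √(0.118² + -0.299²) = 0.32144
φ = atan2(y, x) mod 360° = atan2(-0.299, 0.118) = 291.5366°
|p|² = ρ² + z² = 0.32144² + 0.747² = 0.66133
κ = 2ρ / |p|² = 2×0.32144 / 0.66133 = 0.97210
θ = 2·atan2(ρ, z) = 2·atan2(0.32144, 0.747) = 0.81272 rad
ℓ = θ/κ = 0.81272/0.97210 = 0.83604

0.9721 291.54 0.8360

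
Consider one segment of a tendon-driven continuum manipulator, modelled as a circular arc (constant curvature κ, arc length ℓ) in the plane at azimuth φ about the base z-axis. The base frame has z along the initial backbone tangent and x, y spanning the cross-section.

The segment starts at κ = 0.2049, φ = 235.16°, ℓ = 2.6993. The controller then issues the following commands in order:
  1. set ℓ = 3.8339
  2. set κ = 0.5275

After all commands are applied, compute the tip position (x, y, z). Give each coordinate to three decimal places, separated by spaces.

-1.556 -2.235 1.706

initial: κ=0.2049, φ=235.16°, ℓ=2.6993
cmd 1: set ℓ=3.8339 → (κ,φ,ℓ)=(0.2049,235.16°,3.8339) → tip=(-0.8170,-1.1737,3.4516)
cmd 2: set κ=0.5275 → (κ,φ,ℓ)=(0.5275,235.16°,3.8339) → tip=(-1.5556,-2.2349,1.7057)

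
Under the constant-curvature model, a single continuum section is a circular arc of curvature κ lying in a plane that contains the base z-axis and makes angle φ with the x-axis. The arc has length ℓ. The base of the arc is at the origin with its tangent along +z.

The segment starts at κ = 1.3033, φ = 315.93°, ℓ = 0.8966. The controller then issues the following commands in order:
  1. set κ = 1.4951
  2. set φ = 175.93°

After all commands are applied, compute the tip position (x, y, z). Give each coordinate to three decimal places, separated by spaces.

initial: κ=1.3033, φ=315.93°, ℓ=0.8966
cmd 1: set κ=1.4951 → (κ,φ,ℓ)=(1.4951,315.93°,0.8966) → tip=(0.3709,-0.3590,0.6512)
cmd 2: set φ=175.93° → (κ,φ,ℓ)=(1.4951,175.93°,0.8966) → tip=(-0.5149,0.0366,0.6512)

-0.515 0.037 0.651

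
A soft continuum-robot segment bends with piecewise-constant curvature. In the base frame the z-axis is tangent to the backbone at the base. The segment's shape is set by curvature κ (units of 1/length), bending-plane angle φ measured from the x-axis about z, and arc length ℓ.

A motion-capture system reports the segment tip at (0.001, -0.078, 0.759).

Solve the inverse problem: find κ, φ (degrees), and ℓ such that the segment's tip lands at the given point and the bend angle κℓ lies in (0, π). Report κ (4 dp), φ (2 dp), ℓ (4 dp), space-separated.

ρ = √(x²+y²) = √(0.001² + -0.078²) = 0.07801
φ = atan2(y, x) mod 360° = atan2(-0.078, 0.001) = 270.7345°
|p|² = ρ² + z² = 0.07801² + 0.759² = 0.58217
κ = 2ρ / |p|² = 2×0.07801 / 0.58217 = 0.26799
θ = 2·atan2(ρ, z) = 2·atan2(0.07801, 0.759) = 0.20483 rad
ℓ = θ/κ = 0.20483/0.26799 = 0.76433

0.2680 270.73 0.7643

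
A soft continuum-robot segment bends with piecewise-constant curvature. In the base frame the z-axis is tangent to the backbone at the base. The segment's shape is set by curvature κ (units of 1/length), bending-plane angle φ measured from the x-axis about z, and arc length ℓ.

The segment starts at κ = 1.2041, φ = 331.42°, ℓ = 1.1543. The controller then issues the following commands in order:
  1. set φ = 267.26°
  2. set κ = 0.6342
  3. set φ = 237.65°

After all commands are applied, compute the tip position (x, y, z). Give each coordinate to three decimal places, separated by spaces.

-0.216 -0.341 1.054

initial: κ=1.2041, φ=331.42°, ℓ=1.1543
cmd 1: set φ=267.26° → (κ,φ,ℓ)=(1.2041,267.26°,1.1543) → tip=(-0.0326,-0.6803,0.8169)
cmd 2: set κ=0.6342 → (κ,φ,ℓ)=(0.6342,267.26°,1.1543) → tip=(-0.0193,-0.4035,1.0539)
cmd 3: set φ=237.65° → (κ,φ,ℓ)=(0.6342,237.65°,1.1543) → tip=(-0.2162,-0.3413,1.0539)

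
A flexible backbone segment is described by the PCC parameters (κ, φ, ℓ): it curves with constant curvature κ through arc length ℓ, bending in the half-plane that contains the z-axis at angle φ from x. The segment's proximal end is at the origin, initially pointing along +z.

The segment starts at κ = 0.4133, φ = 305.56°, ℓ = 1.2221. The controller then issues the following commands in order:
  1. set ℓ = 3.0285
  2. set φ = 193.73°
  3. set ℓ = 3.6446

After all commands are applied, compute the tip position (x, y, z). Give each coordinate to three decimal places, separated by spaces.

-2.199 -0.537 2.415

initial: κ=0.4133, φ=305.56°, ℓ=1.2221
cmd 1: set ℓ=3.0285 → (κ,φ,ℓ)=(0.4133,305.56°,3.0285) → tip=(0.9657,-1.3508,2.2974)
cmd 2: set φ=193.73° → (κ,φ,ℓ)=(0.4133,193.73°,3.0285) → tip=(-1.6130,-0.3941,2.2974)
cmd 3: set ℓ=3.6446 → (κ,φ,ℓ)=(0.4133,193.73°,3.6446) → tip=(-2.1990,-0.5373,2.4145)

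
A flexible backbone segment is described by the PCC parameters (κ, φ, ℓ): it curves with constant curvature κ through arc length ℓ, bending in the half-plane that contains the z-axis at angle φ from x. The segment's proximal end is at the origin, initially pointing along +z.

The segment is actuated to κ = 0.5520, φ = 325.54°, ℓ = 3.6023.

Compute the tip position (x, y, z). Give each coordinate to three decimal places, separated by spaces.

θ = κ·ℓ = 0.5520 × 3.6023 = 1.98847 rad
ρ = (1 − cos θ)/κ = (1 − -0.40563)/0.5520 = 2.54644
z = sin θ / κ = 0.91404/0.5520 = 1.65586
x = ρ cos φ = 2.54644 × cos(325.54°) = 2.09959
y = ρ sin φ = 2.54644 × sin(325.54°) = -1.44085

2.100 -1.441 1.656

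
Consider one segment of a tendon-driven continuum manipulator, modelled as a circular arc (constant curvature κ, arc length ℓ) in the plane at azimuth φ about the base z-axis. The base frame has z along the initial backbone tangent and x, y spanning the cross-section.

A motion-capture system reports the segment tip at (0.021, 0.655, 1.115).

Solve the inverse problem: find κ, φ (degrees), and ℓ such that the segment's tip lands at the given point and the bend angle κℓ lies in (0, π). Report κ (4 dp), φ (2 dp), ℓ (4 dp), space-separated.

0.7836 88.16 1.3563

ρ = √(x²+y²) = √(0.021² + 0.655²) = 0.65534
φ = atan2(y, x) mod 360° = atan2(0.655, 0.021) = 88.1637°
|p|² = ρ² + z² = 0.65534² + 1.115² = 1.67269
κ = 2ρ / |p|² = 2×0.65534 / 1.67269 = 0.78357
θ = 2·atan2(ρ, z) = 2·atan2(0.65534, 1.115) = 1.06272 rad
ℓ = θ/κ = 1.06272/0.78357 = 1.35625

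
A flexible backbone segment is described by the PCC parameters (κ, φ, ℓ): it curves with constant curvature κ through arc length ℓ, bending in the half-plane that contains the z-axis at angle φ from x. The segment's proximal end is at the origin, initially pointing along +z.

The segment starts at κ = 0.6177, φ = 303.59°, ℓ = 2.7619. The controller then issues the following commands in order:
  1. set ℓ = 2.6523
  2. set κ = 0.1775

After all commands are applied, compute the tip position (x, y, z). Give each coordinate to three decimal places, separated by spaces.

0.339 -0.511 2.555

initial: κ=0.6177, φ=303.59°, ℓ=2.7619
cmd 1: set ℓ=2.6523 → (κ,φ,ℓ)=(0.6177,303.59°,2.6523) → tip=(0.9561,-1.4396,1.6152)
cmd 2: set κ=0.1775 → (κ,φ,ℓ)=(0.1775,303.59°,2.6523) → tip=(0.3391,-0.5105,2.5554)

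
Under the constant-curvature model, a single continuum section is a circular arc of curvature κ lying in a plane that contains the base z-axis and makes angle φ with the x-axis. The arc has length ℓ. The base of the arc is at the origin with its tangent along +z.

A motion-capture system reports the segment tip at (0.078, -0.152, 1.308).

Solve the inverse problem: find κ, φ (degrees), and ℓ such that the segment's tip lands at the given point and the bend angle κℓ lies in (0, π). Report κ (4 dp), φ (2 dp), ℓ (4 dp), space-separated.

ρ = √(x²+y²) = √(0.078² + -0.152²) = 0.17084
φ = atan2(y, x) mod 360° = atan2(-0.152, 0.078) = 297.1650°
|p|² = ρ² + z² = 0.17084² + 1.308² = 1.74005
κ = 2ρ / |p|² = 2×0.17084 / 1.74005 = 0.19637
θ = 2·atan2(ρ, z) = 2·atan2(0.17084, 1.308) = 0.25976 rad
ℓ = θ/κ = 0.25976/0.19637 = 1.32283

0.1964 297.16 1.3228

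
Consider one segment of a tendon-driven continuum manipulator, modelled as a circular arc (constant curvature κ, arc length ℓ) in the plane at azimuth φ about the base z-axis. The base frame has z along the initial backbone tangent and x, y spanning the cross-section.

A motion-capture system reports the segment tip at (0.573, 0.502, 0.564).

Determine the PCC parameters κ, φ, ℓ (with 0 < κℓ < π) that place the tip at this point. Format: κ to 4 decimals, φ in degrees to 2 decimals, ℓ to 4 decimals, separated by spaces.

ρ = √(x²+y²) = √(0.573² + 0.502²) = 0.76180
φ = atan2(y, x) mod 360° = atan2(0.502, 0.573) = 41.2213°
|p|² = ρ² + z² = 0.76180² + 0.564² = 0.89843
κ = 2ρ / |p|² = 2×0.76180 / 0.89843 = 1.69584
θ = 2·atan2(ρ, z) = 2·atan2(0.76180, 0.564) = 1.86699 rad
ℓ = θ/κ = 1.86699/1.69584 = 1.10092

1.6958 41.22 1.1009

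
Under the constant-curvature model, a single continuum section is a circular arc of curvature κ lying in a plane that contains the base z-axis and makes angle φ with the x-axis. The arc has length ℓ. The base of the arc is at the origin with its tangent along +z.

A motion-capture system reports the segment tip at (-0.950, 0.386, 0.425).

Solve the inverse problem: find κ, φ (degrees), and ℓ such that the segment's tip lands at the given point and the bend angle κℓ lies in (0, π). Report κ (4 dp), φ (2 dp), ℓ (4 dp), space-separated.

ρ = √(x²+y²) = √(-0.950² + 0.386²) = 1.02542
φ = atan2(y, x) mod 360° = atan2(0.386, -0.950) = 157.8873°
|p|² = ρ² + z² = 1.02542² + 0.425² = 1.23212
κ = 2ρ / |p|² = 2×1.02542 / 1.23212 = 1.66449
θ = 2·atan2(ρ, z) = 2·atan2(1.02542, 0.425) = 2.35577 rad
ℓ = θ/κ = 2.35577/1.66449 = 1.41531

1.6645 157.89 1.4153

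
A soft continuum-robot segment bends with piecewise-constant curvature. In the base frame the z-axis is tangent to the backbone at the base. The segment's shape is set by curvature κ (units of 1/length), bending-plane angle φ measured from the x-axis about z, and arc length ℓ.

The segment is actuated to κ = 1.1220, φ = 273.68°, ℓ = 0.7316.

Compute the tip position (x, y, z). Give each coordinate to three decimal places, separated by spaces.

θ = κ·ℓ = 1.1220 × 0.7316 = 0.82086 rad
ρ = (1 − cos θ)/κ = (1 − 0.68160)/1.1220 = 0.28378
z = sin θ / κ = 0.73173/1.1220 = 0.65216
x = ρ cos φ = 0.28378 × cos(273.68°) = 0.01821
y = ρ sin φ = 0.28378 × sin(273.68°) = -0.28320

0.018 -0.283 0.652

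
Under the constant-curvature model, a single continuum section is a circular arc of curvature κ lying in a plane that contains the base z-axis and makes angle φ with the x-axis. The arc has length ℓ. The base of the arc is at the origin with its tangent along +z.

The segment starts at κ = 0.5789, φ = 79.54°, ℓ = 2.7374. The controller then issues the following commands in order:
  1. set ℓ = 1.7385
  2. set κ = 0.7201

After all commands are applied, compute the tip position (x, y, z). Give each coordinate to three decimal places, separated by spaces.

0.173 0.937 1.319

initial: κ=0.5789, φ=79.54°, ℓ=2.7374
cmd 1: set ℓ=1.7385 → (κ,φ,ℓ)=(0.5789,79.54°,1.7385) → tip=(0.1459,0.7901,1.4595)
cmd 2: set κ=0.7201 → (κ,φ,ℓ)=(0.7201,79.54°,1.7385) → tip=(0.1731,0.9375,1.3187)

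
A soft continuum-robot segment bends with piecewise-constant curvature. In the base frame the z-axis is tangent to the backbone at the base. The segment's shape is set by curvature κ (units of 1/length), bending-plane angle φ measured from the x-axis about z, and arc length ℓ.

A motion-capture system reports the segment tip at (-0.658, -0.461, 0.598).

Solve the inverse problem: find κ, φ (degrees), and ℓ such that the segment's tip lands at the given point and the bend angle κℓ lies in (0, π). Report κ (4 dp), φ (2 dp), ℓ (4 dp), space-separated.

ρ = √(x²+y²) = √(-0.658² + -0.461²) = 0.80342
φ = atan2(y, x) mod 360° = atan2(-0.461, -0.658) = 215.0154°
|p|² = ρ² + z² = 0.80342² + 0.598² = 1.00309
κ = 2ρ / |p|² = 2×0.80342 / 1.00309 = 1.60189
θ = 2·atan2(ρ, z) = 2·atan2(0.80342, 0.598) = 1.86188 rad
ℓ = θ/κ = 1.86188/1.60189 = 1.16230

1.6019 215.02 1.1623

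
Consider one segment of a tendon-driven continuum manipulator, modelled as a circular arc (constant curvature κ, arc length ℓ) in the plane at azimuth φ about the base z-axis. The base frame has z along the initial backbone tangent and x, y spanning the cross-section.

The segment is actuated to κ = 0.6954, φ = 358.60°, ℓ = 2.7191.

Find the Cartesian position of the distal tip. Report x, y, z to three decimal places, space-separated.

1.890 -0.046 1.365

θ = κ·ℓ = 0.6954 × 2.7191 = 1.89086 rad
ρ = (1 − cos θ)/κ = (1 − -0.31463)/0.6954 = 1.89046
z = sin θ / κ = 0.94921/0.6954 = 1.36499
x = ρ cos φ = 1.89046 × cos(358.60°) = 1.88990
y = ρ sin φ = 1.89046 × sin(358.60°) = -0.04619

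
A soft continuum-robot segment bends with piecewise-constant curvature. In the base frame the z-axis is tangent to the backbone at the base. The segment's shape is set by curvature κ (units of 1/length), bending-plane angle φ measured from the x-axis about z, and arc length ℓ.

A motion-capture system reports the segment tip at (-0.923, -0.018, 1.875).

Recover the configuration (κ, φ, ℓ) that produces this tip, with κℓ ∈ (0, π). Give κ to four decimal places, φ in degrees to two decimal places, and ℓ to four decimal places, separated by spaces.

0.4227 181.12 2.1647

ρ = √(x²+y²) = √(-0.923² + -0.018²) = 0.92318
φ = atan2(y, x) mod 360° = atan2(-0.018, -0.923) = 181.1172°
|p|² = ρ² + z² = 0.92318² + 1.875² = 4.36788
κ = 2ρ / |p|² = 2×0.92318 / 4.36788 = 0.42271
θ = 2·atan2(ρ, z) = 2·atan2(0.92318, 1.875) = 0.91503 rad
ℓ = θ/κ = 0.91503/0.42271 = 2.16468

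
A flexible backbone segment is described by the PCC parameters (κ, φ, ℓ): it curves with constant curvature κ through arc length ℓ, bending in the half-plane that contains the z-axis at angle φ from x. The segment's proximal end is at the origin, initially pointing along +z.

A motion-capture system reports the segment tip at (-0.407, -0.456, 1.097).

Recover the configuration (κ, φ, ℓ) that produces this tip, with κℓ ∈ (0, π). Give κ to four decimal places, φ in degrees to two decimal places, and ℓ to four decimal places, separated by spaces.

ρ = √(x²+y²) = √(-0.407² + -0.456²) = 0.61122
φ = atan2(y, x) mod 360° = atan2(-0.456, -0.407) = 228.2497°
|p|² = ρ² + z² = 0.61122² + 1.097² = 1.57699
κ = 2ρ / |p|² = 2×0.61122 / 1.57699 = 0.77517
θ = 2·atan2(ρ, z) = 2·atan2(0.61122, 1.097) = 1.01666 rad
ℓ = θ/κ = 1.01666/0.77517 = 1.31154

0.7752 228.25 1.3115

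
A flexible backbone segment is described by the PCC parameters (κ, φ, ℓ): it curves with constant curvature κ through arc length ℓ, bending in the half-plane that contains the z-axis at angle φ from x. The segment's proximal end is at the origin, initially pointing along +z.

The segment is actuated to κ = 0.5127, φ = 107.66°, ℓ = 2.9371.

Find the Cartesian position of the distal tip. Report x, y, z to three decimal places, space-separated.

-0.553 1.738 1.946

θ = κ·ℓ = 0.5127 × 2.9371 = 1.50585 rad
ρ = (1 − cos θ)/κ = (1 − 0.06490)/0.5127 = 1.82387
z = sin θ / κ = 0.99789/0.5127 = 1.94635
x = ρ cos φ = 1.82387 × cos(107.66°) = -0.55331
y = ρ sin φ = 1.82387 × sin(107.66°) = 1.73792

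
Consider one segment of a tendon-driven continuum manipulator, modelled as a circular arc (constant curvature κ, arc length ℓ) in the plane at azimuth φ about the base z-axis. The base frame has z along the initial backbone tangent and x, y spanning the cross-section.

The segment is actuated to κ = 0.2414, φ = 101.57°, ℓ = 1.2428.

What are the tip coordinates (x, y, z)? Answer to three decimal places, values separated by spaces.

-0.037 0.181 1.224

θ = κ·ℓ = 0.2414 × 1.2428 = 0.30001 rad
ρ = (1 − cos θ)/κ = (1 − 0.95533)/0.2414 = 0.18503
z = sin θ / κ = 0.29553/0.2414 = 1.22424
x = ρ cos φ = 0.18503 × cos(101.57°) = -0.03711
y = ρ sin φ = 0.18503 × sin(101.57°) = 0.18127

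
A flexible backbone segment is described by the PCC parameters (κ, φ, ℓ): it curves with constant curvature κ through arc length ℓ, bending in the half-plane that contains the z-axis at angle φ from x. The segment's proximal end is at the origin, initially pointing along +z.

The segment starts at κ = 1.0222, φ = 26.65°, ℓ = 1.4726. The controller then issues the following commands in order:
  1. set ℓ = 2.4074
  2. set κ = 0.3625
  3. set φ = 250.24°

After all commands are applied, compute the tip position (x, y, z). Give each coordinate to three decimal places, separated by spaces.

initial: κ=1.0222, φ=26.65°, ℓ=1.4726
cmd 1: set ℓ=2.4074 → (κ,φ,ℓ)=(1.0222,26.65°,2.4074) → tip=(1.5538,0.7798,0.6157)
cmd 2: set κ=0.3625 → (κ,φ,ℓ)=(0.3625,26.65°,2.4074) → tip=(0.8808,0.4420,2.1133)
cmd 3: set φ=250.24° → (κ,φ,ℓ)=(0.3625,250.24°,2.4074) → tip=(-0.3332,-0.9274,2.1133)

-0.333 -0.927 2.113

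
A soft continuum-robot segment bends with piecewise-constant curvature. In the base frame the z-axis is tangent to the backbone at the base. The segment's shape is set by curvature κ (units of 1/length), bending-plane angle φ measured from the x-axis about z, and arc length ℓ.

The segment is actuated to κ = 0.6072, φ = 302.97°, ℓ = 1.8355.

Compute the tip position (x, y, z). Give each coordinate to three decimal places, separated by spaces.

0.501 -0.773 1.478

θ = κ·ℓ = 0.6072 × 1.8355 = 1.11452 rad
ρ = (1 − cos θ)/κ = (1 − 0.44061)/0.6072 = 0.92126
z = sin θ / κ = 0.89770/0.6072 = 1.47842
x = ρ cos φ = 0.92126 × cos(302.97°) = 0.50135
y = ρ sin φ = 0.92126 × sin(302.97°) = -0.77289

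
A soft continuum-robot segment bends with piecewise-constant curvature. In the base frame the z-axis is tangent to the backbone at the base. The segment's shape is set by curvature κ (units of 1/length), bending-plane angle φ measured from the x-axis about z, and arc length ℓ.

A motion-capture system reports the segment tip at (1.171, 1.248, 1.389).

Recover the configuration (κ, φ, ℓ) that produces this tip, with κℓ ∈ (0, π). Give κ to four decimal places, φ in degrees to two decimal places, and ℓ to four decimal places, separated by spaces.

0.7045 46.82 2.5236

ρ = √(x²+y²) = √(1.171² + 1.248²) = 1.71136
φ = atan2(y, x) mod 360° = atan2(1.248, 1.171) = 46.8232°
|p|² = ρ² + z² = 1.71136² + 1.389² = 4.85807
κ = 2ρ / |p|² = 2×1.71136 / 4.85807 = 0.70454
θ = 2·atan2(ρ, z) = 2·atan2(1.71136, 1.389) = 1.77800 rad
ℓ = θ/κ = 1.77800/0.70454 = 2.52362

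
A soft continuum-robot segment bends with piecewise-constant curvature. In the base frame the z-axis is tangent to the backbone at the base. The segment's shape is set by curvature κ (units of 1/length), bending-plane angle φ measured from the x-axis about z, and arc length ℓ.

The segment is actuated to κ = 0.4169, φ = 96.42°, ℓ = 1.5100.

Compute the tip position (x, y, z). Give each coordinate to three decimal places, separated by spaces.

θ = κ·ℓ = 0.4169 × 1.5100 = 0.62952 rad
ρ = (1 − cos θ)/κ = (1 − 0.80831)/0.4169 = 0.45980
z = sin θ / κ = 0.58876/0.4169 = 1.41222
x = ρ cos φ = 0.45980 × cos(96.42°) = -0.05141
y = ρ sin φ = 0.45980 × sin(96.42°) = 0.45691

-0.051 0.457 1.412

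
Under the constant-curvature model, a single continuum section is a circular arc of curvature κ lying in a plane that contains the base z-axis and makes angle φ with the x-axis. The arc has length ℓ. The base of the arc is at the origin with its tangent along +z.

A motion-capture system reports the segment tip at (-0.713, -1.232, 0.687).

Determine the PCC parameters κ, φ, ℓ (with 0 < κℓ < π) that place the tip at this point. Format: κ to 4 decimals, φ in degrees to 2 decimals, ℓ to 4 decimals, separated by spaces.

ρ = √(x²+y²) = √(-0.713² + -1.232²) = 1.42344
φ = atan2(y, x) mod 360° = atan2(-1.232, -0.713) = 239.9406°
|p|² = ρ² + z² = 1.42344² + 0.687² = 2.49816
κ = 2ρ / |p|² = 2×1.42344 / 2.49816 = 1.13959
θ = 2·atan2(ρ, z) = 2·atan2(1.42344, 0.687) = 2.24228 rad
ℓ = θ/κ = 2.24228/1.13959 = 1.96761

1.1396 239.94 1.9676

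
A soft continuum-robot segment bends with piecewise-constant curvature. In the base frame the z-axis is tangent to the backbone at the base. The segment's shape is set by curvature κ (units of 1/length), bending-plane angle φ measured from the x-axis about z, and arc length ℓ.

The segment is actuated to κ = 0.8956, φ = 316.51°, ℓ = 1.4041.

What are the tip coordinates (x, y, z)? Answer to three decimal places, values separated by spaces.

θ = κ·ℓ = 0.8956 × 1.4041 = 1.25751 rad
ρ = (1 − cos θ)/κ = (1 − 0.30818)/0.8956 = 0.77246
z = sin θ / κ = 0.95133/0.8956 = 1.06222
x = ρ cos φ = 0.77246 × cos(316.51°) = 0.56042
y = ρ sin φ = 0.77246 × sin(316.51°) = -0.53163

0.560 -0.532 1.062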